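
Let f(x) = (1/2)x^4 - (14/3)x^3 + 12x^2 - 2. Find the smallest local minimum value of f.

-2

f'(x) = 2x^3 - 14x^2 + 24x = 0 at x = 0, 3, 4.
Since f''(x) = 6x^2 - 28x + 24, we get f''(0) = 24 > 0 ⇒ local minimum; f''(3) = -6 < 0 ⇒ local maximum; f''(4) = 8 > 0 ⇒ local minimum.
The smallest local minimum is f(0) = -2.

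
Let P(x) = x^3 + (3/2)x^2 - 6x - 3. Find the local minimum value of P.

P'(x) = 3x^2 + 3x - 6 = 0 at x = -2, 1.
Second-derivative test with P''(x) = 6x + 3: P''(-2) = -9 < 0 ⇒ local maximum; P''(1) = 9 > 0 ⇒ local minimum.
The local minimum is P(1) = -13/2.

-13/2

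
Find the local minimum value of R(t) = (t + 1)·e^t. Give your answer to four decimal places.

-0.1353

By the product rule, R'(t) = (t + 2)·e^t. Since e^t > 0, the only critical point is t = -2.
R''(-2) has the same sign as 1 > 0, so this is a local minimum.
R(-2) = (-1)·e^(-2) ≈ -0.1353.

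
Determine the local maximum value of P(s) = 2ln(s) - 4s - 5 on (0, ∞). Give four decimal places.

-8.3863

P'(s) = 2/s − 4 = 0 gives s = 1/2.
P''(s) = -2/s², which is negative for s > 0, so this is a local maximum.
P(1/2) = 2·ln(1/2) - 2 - 5 ≈ -8.3863.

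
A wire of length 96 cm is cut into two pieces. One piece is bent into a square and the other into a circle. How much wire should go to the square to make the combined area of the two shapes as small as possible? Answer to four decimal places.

Let x be the length used for the square. Square side x/4; circle radius (96−x)/(2π).
A(x) = (x/4)² + π·((96−x)/(2π))² = x²/16 + (96−x)²/(4π) for 0 ≤ x ≤ 96. A'(x) = x/8 − (96−x)/(2π) = 0 gives x = 4·96/(π+4) ≈ 53.7695.
A'' = 1/8 + 1/(2π) > 0, so this gives the minimum combined area; x ≈ 53.7695 cm to the square.

53.7695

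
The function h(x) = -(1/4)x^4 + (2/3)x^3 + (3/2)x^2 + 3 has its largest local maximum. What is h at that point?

57/4

h'(x) = -x^3 + 2x^2 + 3x. Setting h'(x) = 0 gives x ∈ {-1, 0, 3}.
Since h''(x) = -3x^2 + 4x + 3, we get h''(-1) = -4 < 0 ⇒ local maximum; h''(0) = 3 > 0 ⇒ local minimum; h''(3) = -12 < 0 ⇒ local maximum.
The largest local maximum is h(3) = 57/4.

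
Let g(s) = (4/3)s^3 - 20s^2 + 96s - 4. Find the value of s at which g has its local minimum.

6

Critical points: g'(s) = 4s^2 - 40s + 96 vanishes at s = 4, 6.
Second-derivative test with g''(s) = 8s - 40: g''(4) = -8 < 0 ⇒ local maximum; g''(6) = 8 > 0 ⇒ local minimum.
Thus g has its local minimum at s = 6, with value 140.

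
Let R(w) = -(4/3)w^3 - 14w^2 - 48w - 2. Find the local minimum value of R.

R'(w) = -4w^2 - 28w - 48. Setting R'(w) = 0 gives w ∈ {-4, -3}.
Second-derivative test with R''(w) = -8w - 28: R''(-4) = 4 > 0 ⇒ local minimum; R''(-3) = -4 < 0 ⇒ local maximum.
The local minimum is R(-4) = 154/3.

154/3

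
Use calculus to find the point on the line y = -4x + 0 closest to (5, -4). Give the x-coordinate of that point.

21/17

Minimize D(x)^2 = (x - 5)^2 + (-4x + 4)^2.
d/dx[D^2] = 2(x - 5) + 2·(-4)·(-4x + 4) = 0 ⇒ x = 21/17.
Then y = -84/17 and the distance is √(256/17) ≈ 3.8806.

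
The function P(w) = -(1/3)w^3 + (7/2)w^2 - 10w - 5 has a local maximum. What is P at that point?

P'(w) = -w^2 + 7w - 10. Setting P'(w) = 0 gives w ∈ {2, 5}.
Since P''(w) = -2w + 7, we get P''(2) = 3 > 0 ⇒ local minimum; P''(5) = -3 < 0 ⇒ local maximum.
The local maximum is P(5) = -55/6.

-55/6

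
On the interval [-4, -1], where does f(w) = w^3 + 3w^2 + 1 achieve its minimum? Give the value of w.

The derivative is 3w^2 + 6w, whose only zero in [-4, -1] is w = -2.
Evaluating at the critical points and endpoints: f(-4) = -15, f(-2) = 5, f(-1) = 3.
Hence the absolute minimum is -15 at w = -4.

-4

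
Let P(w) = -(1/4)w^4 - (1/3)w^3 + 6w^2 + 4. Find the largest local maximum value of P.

172/3

Critical points: P'(w) = -w^3 - w^2 + 12w vanishes at w = -4, 0, 3.
P''(w) = -3w^2 - 2w + 12. P''(-4) = -28 < 0 ⇒ local maximum; P''(0) = 12 > 0 ⇒ local minimum; P''(3) = -21 < 0 ⇒ local maximum.
So the largest local maximum value is P(-4) = 172/3.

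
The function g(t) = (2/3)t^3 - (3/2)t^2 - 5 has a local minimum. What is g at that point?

Critical points: g'(t) = 2t^2 - 3t vanishes at t = 0, 3/2.
Since g''(t) = 4t - 3, we get g''(0) = -3 < 0 ⇒ local maximum; g''(3/2) = 3 > 0 ⇒ local minimum.
The local minimum is g(3/2) = -49/8.

-49/8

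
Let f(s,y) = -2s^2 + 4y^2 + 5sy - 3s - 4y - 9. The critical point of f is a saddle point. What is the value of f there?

-569/57

∂f/∂s = -4s + 5y - 3 = 0 and ∂f/∂y = 5s + 8y - 4 = 0, so (s, y) = (-4/57, 31/57).
The Hessian has f_{ss} = -4, f_{yy} = 8, f_{sy} = 5, giving D = -57 < 0, so the point is a saddle point.
f(-4/57, 31/57) = -569/57.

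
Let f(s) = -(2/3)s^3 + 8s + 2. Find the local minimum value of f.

-26/3

f'(s) = -2s^2 + 8 = 0 at s = -2, 2.
Second-derivative test with f''(s) = -4s: f''(-2) = 8 > 0 ⇒ local minimum; f''(2) = -8 < 0 ⇒ local maximum.
So the local minimum value is f(-2) = -26/3.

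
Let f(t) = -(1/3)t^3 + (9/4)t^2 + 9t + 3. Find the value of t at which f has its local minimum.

Critical points: f'(t) = -t^2 + (9/2)t + 9 vanishes at t = -3/2, 6.
f''(t) = -2t + 9/2. f''(-3/2) = 15/2 > 0 ⇒ local minimum; f''(6) = -15/2 < 0 ⇒ local maximum.
So the local minimum value is f(-3/2) = -69/16.

-3/2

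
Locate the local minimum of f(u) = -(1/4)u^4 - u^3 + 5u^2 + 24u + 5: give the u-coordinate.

f'(u) = -u^3 - 3u^2 + 10u + 24. Setting f'(u) = 0 gives u ∈ {-4, -2, 3}.
f''(u) = -3u^2 - 6u + 10. f''(-4) = -14 < 0 ⇒ local maximum; f''(-2) = 10 > 0 ⇒ local minimum; f''(3) = -35 < 0 ⇒ local maximum.
The local minimum is f(-2) = -19.

-2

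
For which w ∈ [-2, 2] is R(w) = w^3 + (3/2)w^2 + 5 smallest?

R'(w) = 3w^2 + 3w, which vanishes at w = -1 and w = 0.
Candidates: R(-2) = 3,  R(-1) = 11/2,  R(0) = 5,  R(2) = 19.
So the minimum is R(-2) = 3.

-2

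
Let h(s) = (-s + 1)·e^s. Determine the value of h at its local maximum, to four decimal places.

1.0000

Differentiating with the product rule gives h'(s) = (-s)·e^s. Since e^s > 0, the only critical point is s = 0.
h''(0) has the same sign as -1 < 0, so this is a local maximum.
h(0) = (1)·e^(0) ≈ 1.0000.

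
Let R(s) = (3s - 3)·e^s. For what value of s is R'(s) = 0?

By the product rule, R'(s) = (3s)·e^s. Since e^s > 0, the only critical point is s = 0.
R''(0) has the same sign as 3 > 0, so this is a local minimum.
R(0) = (-3)·e^(0) ≈ -3.0000.

0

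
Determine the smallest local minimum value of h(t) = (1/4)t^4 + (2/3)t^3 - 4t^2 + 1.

Critical points: h'(t) = t^3 + 2t^2 - 8t vanishes at t = -4, 0, 2.
Since h''(t) = 3t^2 + 4t - 8, we get h''(-4) = 24 > 0 ⇒ local minimum; h''(0) = -8 < 0 ⇒ local maximum; h''(2) = 12 > 0 ⇒ local minimum.
So the smallest local minimum value is h(-4) = -125/3.

-125/3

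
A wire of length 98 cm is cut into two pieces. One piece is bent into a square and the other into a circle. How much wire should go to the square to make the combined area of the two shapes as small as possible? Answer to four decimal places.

Let x be the length used for the square. Square side x/4; circle radius (98−x)/(2π).
A(x) = (x/4)² + π·((98−x)/(2π))² = x²/16 + (98−x)²/(4π) for 0 ≤ x ≤ 98. A'(x) = x/8 − (98−x)/(2π) = 0 gives x = 4·98/(π+4) ≈ 54.8897.
A'' = 1/8 + 1/(2π) > 0, so this gives the minimum combined area; x ≈ 54.8897 cm to the square.

54.8897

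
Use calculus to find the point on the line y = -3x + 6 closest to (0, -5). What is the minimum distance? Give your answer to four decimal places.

3.4785

Minimize D(x)^2 = (x + 0)^2 + (-3x + 11)^2.
d/dx[D^2] = 2(x + 0) + 2·(-3)·(-3x + 11) = 0 ⇒ x = 33/10.
Then y = -39/10 and the distance is √(121/10) ≈ 3.4785.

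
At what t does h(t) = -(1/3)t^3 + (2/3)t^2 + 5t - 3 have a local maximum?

Critical points: h'(t) = -t^2 + (4/3)t + 5 vanishes at t = -5/3, 3.
Second-derivative test with h''(t) = -2t + 4/3: h''(-5/3) = 14/3 > 0 ⇒ local minimum; h''(3) = -14/3 < 0 ⇒ local maximum.
So the local maximum value is h(3) = 9.

3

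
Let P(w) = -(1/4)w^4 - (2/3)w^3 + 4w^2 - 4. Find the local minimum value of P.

P'(w) = -w^3 - 2w^2 + 8w. Setting P'(w) = 0 gives w ∈ {-4, 0, 2}.
Since P''(w) = -3w^2 - 4w + 8, we get P''(-4) = -24 < 0 ⇒ local maximum; P''(0) = 8 > 0 ⇒ local minimum; P''(2) = -12 < 0 ⇒ local maximum.
Thus P has its local minimum at w = 0, with value -4.

-4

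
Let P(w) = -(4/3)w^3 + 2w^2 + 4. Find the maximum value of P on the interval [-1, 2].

22/3

Differentiating, P'(w) = -4w^2 + 4w; which vanishes at w = 0 and w = 1.
Candidates: P(-1) = 22/3, P(0) = 4, P(1) = 14/3, P(2) = 4/3.
Hence the absolute maximum is 22/3 at w = -1.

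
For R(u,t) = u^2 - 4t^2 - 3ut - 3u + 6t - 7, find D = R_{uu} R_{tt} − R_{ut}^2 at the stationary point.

∂R/∂u = 2u - 3t - 3 = 0 and ∂R/∂t = -3u - 8t + 6 = 0, so (u, t) = (42/25, 3/25).
The Hessian has R_{uu} = 2, R_{tt} = -8, R_{ut} = -3, giving D = -25 < 0, so the point is a saddle point.
D = (2)·(-8) − (-3)^2 = -25.

-25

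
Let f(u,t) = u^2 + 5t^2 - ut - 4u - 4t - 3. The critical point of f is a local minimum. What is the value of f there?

∂f/∂u = 2u - t - 4 = 0 and ∂f/∂t = -u + 10t - 4 = 0, so (u, t) = (44/19, 12/19).
The Hessian has f_{uu} = 2, f_{tt} = 10, f_{ut} = -1, giving D = 19 > 0 with f_{uu} > 0, so the point is a local minimum.
f(44/19, 12/19) = -169/19.

-169/19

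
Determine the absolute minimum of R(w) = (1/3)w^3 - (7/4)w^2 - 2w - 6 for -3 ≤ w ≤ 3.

-99/4

R'(w) = w^2 - (7/2)w - 2, whose only zero in [-3, 3] is w = -1/2.
Evaluating at the critical points and endpoints: R(-3) = -99/4,  R(-1/2) = -263/48,  R(3) = -75/4.
So the minimum is R(-3) = -99/4.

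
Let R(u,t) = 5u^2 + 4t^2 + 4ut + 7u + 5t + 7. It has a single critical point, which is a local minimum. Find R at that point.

267/64

∂R/∂u = 10u + 4t + 7 = 0 and ∂R/∂t = 4u + 8t + 5 = 0, so (u, t) = (-9/16, -11/32).
The Hessian has R_{uu} = 10, R_{tt} = 8, R_{ut} = 4, giving D = 64 > 0 with R_{uu} > 0, so the point is a local minimum.
R(-9/16, -11/32) = 267/64.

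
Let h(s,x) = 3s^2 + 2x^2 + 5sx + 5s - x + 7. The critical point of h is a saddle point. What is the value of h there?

85

∂h/∂s = 6s + 5x + 5 = 0 and ∂h/∂x = 5s + 4x - 1 = 0, so (s, x) = (25, -31).
The Hessian has h_{ss} = 6, h_{xx} = 4, h_{sx} = 5, giving D = -1 < 0, so the point is a saddle point.
h(25, -31) = 85.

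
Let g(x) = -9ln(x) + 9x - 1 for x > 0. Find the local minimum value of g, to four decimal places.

8.0000

g'(x) = -9/x + 9 = 0 gives x = 1.
g''(x) = 9/x², which is positive for x > 0, so this is a local minimum.
g(1) = -9·ln(1) + 9 - 1 ≈ 8.0000.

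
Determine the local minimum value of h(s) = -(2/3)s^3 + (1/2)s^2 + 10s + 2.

-32/3

h'(s) = -2s^2 + s + 10. Setting h'(s) = 0 gives s ∈ {-2, 5/2}.
Second-derivative test with h''(s) = -4s + 1: h''(-2) = 9 > 0 ⇒ local minimum; h''(5/2) = -9 < 0 ⇒ local maximum.
Thus h has its local minimum at s = -2, with value -32/3.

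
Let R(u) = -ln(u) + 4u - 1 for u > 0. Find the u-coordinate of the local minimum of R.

R'(u) = -1/u + 4 = 0 gives u = 1/4.
R''(u) = 1/u², which is positive for u > 0, so this is a local minimum.
R(1/4) = -1·ln(1/4) + 1 - 1 ≈ 1.3863.

1/4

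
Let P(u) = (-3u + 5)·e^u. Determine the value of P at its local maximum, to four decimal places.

5.8432

By the product rule, P'(u) = (-3u + 2)·e^u. Since e^u > 0, the only critical point is u = 2/3.
P''(2/3) has the same sign as -3 < 0, so this is a local maximum.
P(2/3) = (3)·e^(2/3) ≈ 5.8432.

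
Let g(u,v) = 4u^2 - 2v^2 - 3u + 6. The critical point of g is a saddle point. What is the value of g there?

87/16

∂g/∂u = 8u - 3 = 0 and ∂g/∂v = -4v = 0, so (u, v) = (3/8, 0).
The Hessian has g_{uu} = 8, g_{vv} = -4, g_{uv} = 0, giving D = -32 < 0, so the point is a saddle point.
g(3/8, 0) = 87/16.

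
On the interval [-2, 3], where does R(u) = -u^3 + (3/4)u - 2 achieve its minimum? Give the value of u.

3

The derivative is -3u^2 + 3/4, which vanishes at u = -1/2 and u = 1/2.
Evaluating at the critical points and endpoints: R(-2) = 9/2; R(-1/2) = -9/4; R(1/2) = -7/4; R(3) = -107/4.
Hence the absolute minimum is -107/4 at u = 3.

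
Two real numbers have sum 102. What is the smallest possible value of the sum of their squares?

With a + b = 102, a^2 + b^2 = a^2 + (102 − a)^2.
The derivative 2a − 2(102 − a) = 4a − 204 vanishes at a = 51; second derivative 4 > 0, a minimum.
The minimum is 2·(51)^2 = 5202.

5202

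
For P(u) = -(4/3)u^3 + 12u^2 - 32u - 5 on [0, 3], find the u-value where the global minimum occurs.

Differentiating, P'(u) = -4u^2 + 24u - 32; whose only zero in [0, 3] is u = 2.
Candidates: P(0) = -5,  P(2) = -95/3,  P(3) = -29.
So the minimum is P(2) = -95/3.

2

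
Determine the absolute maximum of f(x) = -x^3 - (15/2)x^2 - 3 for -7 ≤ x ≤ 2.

-3

Differentiating, f'(x) = -3x^2 - 15x; which vanishes at x = -5 and x = 0.
Compare values at every candidate in [-7, 2]: f(-7) = -55/2; f(-5) = -131/2; f(0) = -3; f(2) = -41.
So the maximum is f(0) = -3.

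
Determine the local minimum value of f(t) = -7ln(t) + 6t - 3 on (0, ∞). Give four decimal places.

f'(t) = -7/t + 6 = 0 gives t = 7/6.
f''(t) = 7/t², which is positive for t > 0, so this is a local minimum.
f(7/6) = -7·ln(7/6) + 7 - 3 ≈ 2.9209.

2.9209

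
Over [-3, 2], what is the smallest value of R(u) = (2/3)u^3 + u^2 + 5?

-4

R'(u) = 2u^2 + 2u, which vanishes at u = -1 and u = 0.
Compare values at every candidate in [-3, 2]: R(-3) = -4, R(-1) = 16/3, R(0) = 5, R(2) = 43/3.
Hence the absolute minimum is -4 at u = -3.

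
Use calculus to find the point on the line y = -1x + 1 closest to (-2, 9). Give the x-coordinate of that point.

Minimize D(x)^2 = (x + 2)^2 + (-x - 8)^2.
d/dx[D^2] = 2(x + 2) + 2·(-1)·(-x - 8) = 0 ⇒ x = -5.
Then y = 6 and the distance is √(18) ≈ 4.2426.

-5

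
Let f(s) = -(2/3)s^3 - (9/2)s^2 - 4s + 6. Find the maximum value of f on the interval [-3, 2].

167/24

The derivative is -2s^2 - 9s - 4, whose only zero in [-3, 2] is s = -1/2.
Candidates: f(-3) = -9/2,  f(-1/2) = 167/24,  f(2) = -76/3.
So the maximum is f(-1/2) = 167/24.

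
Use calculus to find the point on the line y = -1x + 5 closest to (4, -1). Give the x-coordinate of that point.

5

Minimize D(x)^2 = (x - 4)^2 + (-x + 6)^2.
d/dx[D^2] = 2(x - 4) + 2·(-1)·(-x + 6) = 0 ⇒ x = 5.
Then y = 0 and the distance is √(2) ≈ 1.4142.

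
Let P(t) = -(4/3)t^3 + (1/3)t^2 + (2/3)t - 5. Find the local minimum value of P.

P'(t) = -4t^2 + (2/3)t + 2/3 = 0 at t = -1/3, 1/2.
P''(t) = -8t + 2/3. P''(-1/3) = 10/3 > 0 ⇒ local minimum; P''(1/2) = -10/3 < 0 ⇒ local maximum.
The local minimum is P(-1/3) = -416/81.

-416/81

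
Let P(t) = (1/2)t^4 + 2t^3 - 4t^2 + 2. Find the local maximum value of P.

P'(t) = 2t^3 + 6t^2 - 8t. Setting P'(t) = 0 gives t ∈ {-4, 0, 1}.
Second-derivative test with P''(t) = 6t^2 + 12t - 8: P''(-4) = 40 > 0 ⇒ local minimum; P''(0) = -8 < 0 ⇒ local maximum; P''(1) = 10 > 0 ⇒ local minimum.
Thus P has its local maximum at t = 0, with value 2.

2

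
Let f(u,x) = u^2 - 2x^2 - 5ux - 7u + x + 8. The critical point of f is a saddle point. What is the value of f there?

4

∂f/∂u = 2u - 5x - 7 = 0 and ∂f/∂x = -5u - 4x + 1 = 0, so (u, x) = (1, -1).
The Hessian has f_{uu} = 2, f_{xx} = -4, f_{ux} = -5, giving D = -33 < 0, so the point is a saddle point.
f(1, -1) = 4.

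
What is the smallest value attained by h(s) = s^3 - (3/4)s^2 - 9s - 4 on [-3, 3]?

h'(s) = 3s^2 - (3/2)s - 9, which vanishes at s = -3/2 and s = 2.
Evaluating at the critical points and endpoints: h(-3) = -43/4,  h(-3/2) = 71/16,  h(2) = -17,  h(3) = -43/4.
The minimum over the interval is -17, attained at s = 2.

-17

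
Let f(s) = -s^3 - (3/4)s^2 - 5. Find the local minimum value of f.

f'(s) = -3s^2 - (3/2)s. Setting f'(s) = 0 gives s ∈ {-1/2, 0}.
Since f''(s) = -6s - 3/2, we get f''(-1/2) = 3/2 > 0 ⇒ local minimum; f''(0) = -3/2 < 0 ⇒ local maximum.
The local minimum is f(-1/2) = -81/16.

-81/16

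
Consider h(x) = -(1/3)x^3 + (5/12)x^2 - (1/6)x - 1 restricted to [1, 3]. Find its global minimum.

The derivative is -x^2 + (5/6)x - 1/6, which has no zeros in [1, 3].
Evaluating at the critical points and endpoints: h(1) = -13/12, h(3) = -27/4.
Hence the absolute minimum is -27/4 at x = 3.

-27/4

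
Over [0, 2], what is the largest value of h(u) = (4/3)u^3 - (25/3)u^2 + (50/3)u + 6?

1361/81

h'(u) = 4u^2 - (50/3)u + 50/3, whose only zero in [0, 2] is u = 5/3.
Candidates: h(0) = 6, h(5/3) = 1361/81, h(2) = 50/3.
So the maximum is h(5/3) = 1361/81.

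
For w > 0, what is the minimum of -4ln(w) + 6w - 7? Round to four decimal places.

-1.3781

f'(w) = -4/w + 6 = 0 gives w = 2/3.
f''(w) = 4/w², which is positive for w > 0, so this is a local minimum.
f(2/3) = -4·ln(2/3) + 4 - 7 ≈ -1.3781.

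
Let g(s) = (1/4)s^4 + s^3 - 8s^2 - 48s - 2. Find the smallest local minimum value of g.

-194

Critical points: g'(s) = s^3 + 3s^2 - 16s - 48 vanishes at s = -4, -3, 4.
g''(s) = 3s^2 + 6s - 16. g''(-4) = 8 > 0 ⇒ local minimum; g''(-3) = -7 < 0 ⇒ local maximum; g''(4) = 56 > 0 ⇒ local minimum.
So the smallest local minimum value is g(4) = -194.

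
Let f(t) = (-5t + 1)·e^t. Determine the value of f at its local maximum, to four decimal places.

By the product rule, f'(t) = (-5t - 4)·e^t. Since e^t > 0, the only critical point is t = -4/5.
f''(-4/5) has the same sign as -5 < 0, so this is a local maximum.
f(-4/5) = (5)·e^(-4/5) ≈ 2.2466.

2.2466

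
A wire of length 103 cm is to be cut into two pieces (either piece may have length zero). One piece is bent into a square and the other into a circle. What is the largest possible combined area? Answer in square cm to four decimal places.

Let x be the length used for the square. Square side x/4; circle radius (103−x)/(2π).
A(x) = (x/4)² + π·((103−x)/(2π))² = x²/16 + (103−x)²/(4π) for 0 ≤ x ≤ 103. A'(x) = x/8 − (103−x)/(2π) = 0 gives x = 4·103/(π+4) ≈ 57.6902.
A'' > 0, so the interior critical point is a minimum; the maximum is at an endpoint. A(0) = 844.2374 and A(103) = 663.0625, so the largest area is 844.2374.

844.2374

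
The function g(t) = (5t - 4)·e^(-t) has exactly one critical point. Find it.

g'(t) = 5·e^(-t) + (5t - 4)·(-1)·e^(-t) = (-5t + 9)·e^(-t). Since e^(-t) > 0, the only critical point is t = 9/5.
g''(9/5) has the same sign as -5 < 0, so this is a local maximum.
g(9/5) = (5)·e^(-9/5) ≈ 0.8265.

9/5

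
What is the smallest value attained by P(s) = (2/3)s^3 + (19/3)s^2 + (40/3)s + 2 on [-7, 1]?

-29/3

P'(s) = 2s^2 + (38/3)s + 40/3, which vanishes at s = -5 and s = -4/3.
Candidates: P(-7) = -29/3, P(-5) = 31/3, P(-4/3) = -494/81, P(1) = 67/3.
So the minimum is P(-7) = -29/3.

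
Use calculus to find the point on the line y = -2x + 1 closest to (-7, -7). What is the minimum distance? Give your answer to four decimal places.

9.8387

Minimize D(x)^2 = (x + 7)^2 + (-2x + 8)^2.
d/dx[D^2] = 2(x + 7) + 2·(-2)·(-2x + 8) = 0 ⇒ x = 9/5.
Then y = -13/5 and the distance is √(484/5) ≈ 9.8387.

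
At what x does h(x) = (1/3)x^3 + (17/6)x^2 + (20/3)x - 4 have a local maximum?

-4

h'(x) = x^2 + (17/3)x + 20/3. Setting h'(x) = 0 gives x ∈ {-4, -5/3}.
Second-derivative test with h''(x) = 2x + 17/3: h''(-4) = -7/3 < 0 ⇒ local maximum; h''(-5/3) = 7/3 > 0 ⇒ local minimum.
The local maximum is h(-4) = -20/3.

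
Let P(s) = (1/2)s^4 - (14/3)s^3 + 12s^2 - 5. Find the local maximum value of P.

35/2

P'(s) = 2s^3 - 14s^2 + 24s = 0 at s = 0, 3, 4.
Since P''(s) = 6s^2 - 28s + 24, we get P''(0) = 24 > 0 ⇒ local minimum; P''(3) = -6 < 0 ⇒ local maximum; P''(4) = 8 > 0 ⇒ local minimum.
So the local maximum value is P(3) = 35/2.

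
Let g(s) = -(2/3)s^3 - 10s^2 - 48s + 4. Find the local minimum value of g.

g'(s) = -2s^2 - 20s - 48 = 0 at s = -6, -4.
Since g''(s) = -4s - 20, we get g''(-6) = 4 > 0 ⇒ local minimum; g''(-4) = -4 < 0 ⇒ local maximum.
Thus g has its local minimum at s = -6, with value 76.

76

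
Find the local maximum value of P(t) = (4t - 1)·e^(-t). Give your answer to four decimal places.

1.1460

Differentiating with the product rule gives P'(t) = (-4t + 5)·e^(-t). Since e^(-t) > 0, the only critical point is t = 5/4.
P''(5/4) has the same sign as -4 < 0, so this is a local maximum.
P(5/4) = (4)·e^(-5/4) ≈ 1.1460.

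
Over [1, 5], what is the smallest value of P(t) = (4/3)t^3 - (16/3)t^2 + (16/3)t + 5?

5

The derivative is 4t^2 - (32/3)t + 16/3, whose only zero in [1, 5] is t = 2.
Candidates: P(1) = 19/3,  P(2) = 5,  P(5) = 65.
The minimum over the interval is 5, attained at t = 2.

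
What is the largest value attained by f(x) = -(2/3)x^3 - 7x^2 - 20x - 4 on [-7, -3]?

65/3

f'(x) = -2x^2 - 14x - 20, whose only zero in [-7, -3] is x = -5.
Compare values at every candidate in [-7, -3]: f(-7) = 65/3,  f(-5) = 13/3,  f(-3) = 11.
So the maximum is f(-7) = 65/3.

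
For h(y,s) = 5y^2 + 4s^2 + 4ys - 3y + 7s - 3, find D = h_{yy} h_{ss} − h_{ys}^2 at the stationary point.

64

∂h/∂y = 10y + 4s - 3 = 0 and ∂h/∂s = 4y + 8s + 7 = 0, so (y, s) = (13/16, -41/32).
The Hessian has h_{yy} = 10, h_{ss} = 8, h_{ys} = 4, giving D = 64 > 0 with h_{yy} > 0, so the point is a local minimum.
D = (10)·(8) − (4)^2 = 64.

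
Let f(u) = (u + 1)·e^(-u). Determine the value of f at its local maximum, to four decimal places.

Differentiating with the product rule gives f'(u) = (-u)·e^(-u). Since e^(-u) > 0, the only critical point is u = 0.
f''(0) has the same sign as -1 < 0, so this is a local maximum.
f(0) = (1)·e^(0) ≈ 1.0000.

1.0000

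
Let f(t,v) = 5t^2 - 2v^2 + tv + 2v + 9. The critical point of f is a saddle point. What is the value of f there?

∂f/∂t = 10t + v = 0 and ∂f/∂v = t - 4v + 2 = 0, so (t, v) = (-2/41, 20/41).
The Hessian has f_{tt} = 10, f_{vv} = -4, f_{tv} = 1, giving D = -41 < 0, so the point is a saddle point.
f(-2/41, 20/41) = 389/41.

389/41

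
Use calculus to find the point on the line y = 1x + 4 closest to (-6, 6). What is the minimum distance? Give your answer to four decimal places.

5.6569

Minimize D(x)^2 = (x + 6)^2 + (x - 2)^2.
d/dx[D^2] = 2(x + 6) + 2·1·(x - 2) = 0 ⇒ x = -2.
Then y = 2 and the distance is √(32) ≈ 5.6569.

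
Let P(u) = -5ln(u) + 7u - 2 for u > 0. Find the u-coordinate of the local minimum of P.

5/7

P'(u) = -5/u + 7 = 0 gives u = 5/7.
P''(u) = 5/u², which is positive for u > 0, so this is a local minimum.
P(5/7) = -5·ln(5/7) + 5 - 2 ≈ 4.6824.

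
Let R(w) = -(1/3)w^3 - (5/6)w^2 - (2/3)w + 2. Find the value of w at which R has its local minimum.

-1

R'(w) = -w^2 - (5/3)w - 2/3 = 0 at w = -1, -2/3.
R''(w) = -2w - 5/3. R''(-1) = 1/3 > 0 ⇒ local minimum; R''(-2/3) = -1/3 < 0 ⇒ local maximum.
So the local minimum value is R(-1) = 13/6.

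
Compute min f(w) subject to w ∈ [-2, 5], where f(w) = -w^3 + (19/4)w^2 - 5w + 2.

-117/4

The derivative is -3w^2 + (19/2)w - 5, which vanishes at w = 2/3 and w = 5/2.
Candidates: f(-2) = 39; f(2/3) = 13/27; f(5/2) = 57/16; f(5) = -117/4.
Hence the absolute minimum is -117/4 at w = 5.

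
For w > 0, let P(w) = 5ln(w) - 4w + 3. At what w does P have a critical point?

P'(w) = 5/w − 4 = 0 gives w = 5/4.
P''(w) = -5/w², which is negative for w > 0, so this is a local maximum.
P(5/4) = 5·ln(5/4) - 5 + 3 ≈ -0.8843.

5/4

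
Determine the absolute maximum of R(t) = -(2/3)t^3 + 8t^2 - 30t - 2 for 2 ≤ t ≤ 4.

-106/3

R'(t) = -2t^2 + 16t - 30, whose only zero in [2, 4] is t = 3.
Compare values at every candidate in [2, 4]: R(2) = -106/3,  R(3) = -38,  R(4) = -110/3.
Hence the absolute maximum is -106/3 at t = 2.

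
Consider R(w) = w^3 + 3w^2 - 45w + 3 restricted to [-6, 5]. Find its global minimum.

Differentiating, R'(w) = 3w^2 + 6w - 45; which vanishes at w = -5 and w = 3.
Candidates: R(-6) = 165,  R(-5) = 178,  R(3) = -78,  R(5) = -22.
The minimum over the interval is -78, attained at w = 3.

-78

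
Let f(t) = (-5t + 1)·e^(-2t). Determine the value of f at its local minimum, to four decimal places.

-0.6165

Differentiating with the product rule gives f'(t) = (10t - 7)·e^(-2t). Since e^(-2t) > 0, the only critical point is t = 7/10.
f''(7/10) has the same sign as 10 > 0, so this is a local minimum.
f(7/10) = (-5/2)·e^(-7/5) ≈ -0.6165.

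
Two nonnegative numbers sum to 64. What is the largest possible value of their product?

1024

With x + y = 64, the product is P(x) = x(64 − x).
P'(x) = 64 − 2x = 0 gives x = 32; P'' = −2 < 0, so this is the maximum.
P = 32·32 = 1024.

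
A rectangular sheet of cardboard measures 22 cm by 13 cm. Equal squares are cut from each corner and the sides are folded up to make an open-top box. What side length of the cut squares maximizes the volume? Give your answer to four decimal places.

With cut size x, the volume is V(x) = x(22 − 2x)(13 − 2x) for 0 < x < 6.5.
V'(x) = 12x^2 − 140x + 286. Setting V'(x) = 0 gives x ≈ 2.6405 (the root in (0, 6.5)).
V''(x) = 24x − 140 is negative there, so this is the maximum; V ≈ 340.7670.

2.6405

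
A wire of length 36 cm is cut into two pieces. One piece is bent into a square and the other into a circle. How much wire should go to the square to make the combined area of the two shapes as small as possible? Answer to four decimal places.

Let x be the length used for the square. Square side x/4; circle radius (36−x)/(2π).
A(x) = (x/4)² + π·((36−x)/(2π))² = x²/16 + (36−x)²/(4π) for 0 ≤ x ≤ 36. A'(x) = x/8 − (36−x)/(2π) = 0 gives x = 4·36/(π+4) ≈ 20.1636.
A'' = 1/8 + 1/(2π) > 0, so this gives the minimum combined area; x ≈ 20.1636 cm to the square.

20.1636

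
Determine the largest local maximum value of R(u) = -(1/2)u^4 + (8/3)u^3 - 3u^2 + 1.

R'(u) = -2u^3 + 8u^2 - 6u. Setting R'(u) = 0 gives u ∈ {0, 1, 3}.
Since R''(u) = -6u^2 + 16u - 6, we get R''(0) = -6 < 0 ⇒ local maximum; R''(1) = 4 > 0 ⇒ local minimum; R''(3) = -12 < 0 ⇒ local maximum.
The largest local maximum is R(3) = 11/2.

11/2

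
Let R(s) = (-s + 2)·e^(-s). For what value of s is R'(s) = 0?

3

Differentiating with the product rule gives R'(s) = (s - 3)·e^(-s). Since e^(-s) > 0, the only critical point is s = 3.
R''(3) has the same sign as 1 > 0, so this is a local minimum.
R(3) = (-1)·e^(-3) ≈ -0.0498.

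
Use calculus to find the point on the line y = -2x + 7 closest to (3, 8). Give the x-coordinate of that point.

1/5

Minimize D(x)^2 = (x - 3)^2 + (-2x - 1)^2.
d/dx[D^2] = 2(x - 3) + 2·(-2)·(-2x - 1) = 0 ⇒ x = 1/5.
Then y = 33/5 and the distance is √(49/5) ≈ 3.1305.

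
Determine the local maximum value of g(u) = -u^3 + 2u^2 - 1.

5/27

g'(u) = -3u^2 + 4u. Setting g'(u) = 0 gives u ∈ {0, 4/3}.
g''(u) = -6u + 4. g''(0) = 4 > 0 ⇒ local minimum; g''(4/3) = -4 < 0 ⇒ local maximum.
The local maximum is g(4/3) = 5/27.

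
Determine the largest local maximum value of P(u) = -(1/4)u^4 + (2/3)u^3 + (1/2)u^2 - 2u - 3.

-17/12

P'(u) = -u^3 + 2u^2 + u - 2 = 0 at u = -1, 1, 2.
Since P''(u) = -3u^2 + 4u + 1, we get P''(-1) = -6 < 0 ⇒ local maximum; P''(1) = 2 > 0 ⇒ local minimum; P''(2) = -3 < 0 ⇒ local maximum.
So the largest local maximum value is P(-1) = -17/12.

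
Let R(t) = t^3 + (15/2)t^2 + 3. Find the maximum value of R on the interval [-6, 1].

131/2

R'(t) = 3t^2 + 15t, which vanishes at t = -5 and t = 0.
Compare values at every candidate in [-6, 1]: R(-6) = 57,  R(-5) = 131/2,  R(0) = 3,  R(1) = 23/2.
Hence the absolute maximum is 131/2 at t = -5.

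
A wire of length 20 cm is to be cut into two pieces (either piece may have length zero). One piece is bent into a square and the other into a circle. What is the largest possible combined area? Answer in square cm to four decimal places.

Let x be the length used for the square. Square side x/4; circle radius (20−x)/(2π).
A(x) = (x/4)² + π·((20−x)/(2π))² = x²/16 + (20−x)²/(4π) for 0 ≤ x ≤ 20. A'(x) = x/8 − (20−x)/(2π) = 0 gives x = 4·20/(π+4) ≈ 11.2020.
A'' > 0, so the interior critical point is a minimum; the maximum is at an endpoint. A(0) = 31.8310 and A(20) = 25.0000, so the largest area is 31.8310.

31.8310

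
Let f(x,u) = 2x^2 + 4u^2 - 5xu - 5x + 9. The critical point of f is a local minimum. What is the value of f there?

∂f/∂x = 4x - 5u - 5 = 0 and ∂f/∂u = -5x + 8u = 0, so (x, u) = (40/7, 25/7).
The Hessian has f_{xx} = 4, f_{uu} = 8, f_{xu} = -5, giving D = 7 > 0 with f_{xx} > 0, so the point is a local minimum.
f(40/7, 25/7) = -37/7.

-37/7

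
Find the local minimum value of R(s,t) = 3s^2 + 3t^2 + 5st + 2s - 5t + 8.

-49/11

∂R/∂s = 6s + 5t + 2 = 0 and ∂R/∂t = 5s + 6t - 5 = 0, so (s, t) = (-37/11, 40/11).
The Hessian has R_{ss} = 6, R_{tt} = 6, R_{st} = 5, giving D = 11 > 0 with R_{ss} > 0, so the point is a local minimum.
R(-37/11, 40/11) = -49/11.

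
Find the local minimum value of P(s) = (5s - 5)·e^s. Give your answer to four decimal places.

By the product rule, P'(s) = (5s)·e^s. Since e^s > 0, the only critical point is s = 0.
P''(0) has the same sign as 5 > 0, so this is a local minimum.
P(0) = (-5)·e^(0) ≈ -5.0000.

-5.0000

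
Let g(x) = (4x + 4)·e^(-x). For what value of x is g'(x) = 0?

0

By the product rule, g'(x) = (-4x)·e^(-x). Since e^(-x) > 0, the only critical point is x = 0.
g''(0) has the same sign as -4 < 0, so this is a local maximum.
g(0) = (4)·e^(0) ≈ 4.0000.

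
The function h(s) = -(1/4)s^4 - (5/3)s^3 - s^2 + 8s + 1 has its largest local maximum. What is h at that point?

Critical points: h'(s) = -s^3 - 5s^2 - 2s + 8 vanishes at s = -4, -2, 1.
h''(s) = -3s^2 - 10s - 2. h''(-4) = -10 < 0 ⇒ local maximum; h''(-2) = 6 > 0 ⇒ local minimum; h''(1) = -15 < 0 ⇒ local maximum.
The largest local maximum is h(1) = 73/12.

73/12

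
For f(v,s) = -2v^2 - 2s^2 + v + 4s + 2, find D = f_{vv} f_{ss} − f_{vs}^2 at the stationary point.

∂f/∂v = -4v + 1 = 0 and ∂f/∂s = -4s + 4 = 0, so (v, s) = (1/4, 1).
The Hessian has f_{vv} = -4, f_{ss} = -4, f_{vs} = 0, giving D = 16 > 0 with f_{vv} < 0, so the point is a local maximum.
D = (-4)·(-4) − (0)^2 = 16.

16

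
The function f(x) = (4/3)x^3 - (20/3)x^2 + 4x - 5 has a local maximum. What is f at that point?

-353/81

f'(x) = 4x^2 - (40/3)x + 4 = 0 at x = 1/3, 3.
Since f''(x) = 8x - 40/3, we get f''(1/3) = -32/3 < 0 ⇒ local maximum; f''(3) = 32/3 > 0 ⇒ local minimum.
Thus f has its local maximum at x = 1/3, with value -353/81.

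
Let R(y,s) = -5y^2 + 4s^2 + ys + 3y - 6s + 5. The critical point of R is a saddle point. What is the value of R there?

∂R/∂y = -10y + s + 3 = 0 and ∂R/∂s = y + 8s - 6 = 0, so (y, s) = (10/27, 19/27).
The Hessian has R_{yy} = -10, R_{ss} = 8, R_{ys} = 1, giving D = -81 < 0, so the point is a saddle point.
R(10/27, 19/27) = 31/9.

31/9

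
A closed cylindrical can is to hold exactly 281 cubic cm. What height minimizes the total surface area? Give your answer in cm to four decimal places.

7.0991

With radius r and height h, πr²h = 281 so h = 281/(πr²), and S(r) = 2πr² + 2πrh = 2πr² + 2·281/r.
S'(r) = 4πr − 2·281/r² = 0 ⇒ r³ = 281/(2π), so r ≈ 3.5496 and h = 2r ≈ 7.0991.
S''(r) = 4π + 4·281/r³ > 0, so this is the minimum; S ≈ 237.4937.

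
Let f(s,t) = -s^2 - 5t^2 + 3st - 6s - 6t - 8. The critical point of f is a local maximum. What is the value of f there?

236/11

∂f/∂s = -2s + 3t - 6 = 0 and ∂f/∂t = 3s - 10t - 6 = 0, so (s, t) = (-78/11, -30/11).
The Hessian has f_{ss} = -2, f_{tt} = -10, f_{st} = 3, giving D = 11 > 0 with f_{ss} < 0, so the point is a local maximum.
f(-78/11, -30/11) = 236/11.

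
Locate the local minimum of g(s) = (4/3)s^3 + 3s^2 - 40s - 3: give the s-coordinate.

5/2

g'(s) = 4s^2 + 6s - 40. Setting g'(s) = 0 gives s ∈ {-4, 5/2}.
g''(s) = 8s + 6. g''(-4) = -26 < 0 ⇒ local maximum; g''(5/2) = 26 > 0 ⇒ local minimum.
Thus g has its local minimum at s = 5/2, with value -761/12.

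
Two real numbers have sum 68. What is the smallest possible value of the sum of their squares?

With a + b = 68, a^2 + b^2 = a^2 + (68 − a)^2.
The derivative 2a − 2(68 − a) = 4a − 136 vanishes at a = 34; second derivative 4 > 0, a minimum.
The minimum is 2·(34)^2 = 2312.

2312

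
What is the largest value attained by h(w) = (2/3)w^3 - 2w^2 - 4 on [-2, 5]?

The derivative is 2w^2 - 4w, which vanishes at w = 0 and w = 2.
Compare values at every candidate in [-2, 5]: h(-2) = -52/3,  h(0) = -4,  h(2) = -20/3,  h(5) = 88/3.
Hence the absolute maximum is 88/3 at w = 5.

88/3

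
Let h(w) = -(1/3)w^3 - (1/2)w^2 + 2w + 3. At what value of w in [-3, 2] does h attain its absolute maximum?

Differentiating, h'(w) = -w^2 - w + 2; which vanishes at w = -2 and w = 1.
Compare values at every candidate in [-3, 2]: h(-3) = 3/2,  h(-2) = -1/3,  h(1) = 25/6,  h(2) = 7/3.
The maximum over the interval is 25/6, attained at w = 1.

1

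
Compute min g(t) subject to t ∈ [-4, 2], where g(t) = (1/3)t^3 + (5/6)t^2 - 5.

g'(t) = t^2 + (5/3)t, which vanishes at t = -5/3 and t = 0.
Candidates: g(-4) = -13,  g(-5/3) = -685/162,  g(0) = -5,  g(2) = 1.
So the minimum is g(-4) = -13.

-13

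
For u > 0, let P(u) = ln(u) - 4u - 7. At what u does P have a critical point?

1/4

P'(u) = 1/u − 4 = 0 gives u = 1/4.
P''(u) = -1/u², which is negative for u > 0, so this is a local maximum.
P(1/4) = 1·ln(1/4) - 1 - 7 ≈ -9.3863.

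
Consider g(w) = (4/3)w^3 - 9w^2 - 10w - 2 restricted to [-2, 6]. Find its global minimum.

-331/3

The derivative is 4w^2 - 18w - 10, which vanishes at w = -1/2 and w = 5.
Candidates: g(-2) = -86/3, g(-1/2) = 7/12, g(5) = -331/3, g(6) = -98.
The minimum over the interval is -331/3, attained at w = 5.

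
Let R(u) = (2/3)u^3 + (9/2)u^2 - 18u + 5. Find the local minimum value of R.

-77/8

R'(u) = 2u^2 + 9u - 18. Setting R'(u) = 0 gives u ∈ {-6, 3/2}.
Since R''(u) = 4u + 9, we get R''(-6) = -15 < 0 ⇒ local maximum; R''(3/2) = 15 > 0 ⇒ local minimum.
Thus R has its local minimum at u = 3/2, with value -77/8.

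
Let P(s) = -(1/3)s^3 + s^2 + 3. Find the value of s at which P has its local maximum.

2

P'(s) = -s^2 + 2s = 0 at s = 0, 2.
P''(s) = -2s + 2. P''(0) = 2 > 0 ⇒ local minimum; P''(2) = -2 < 0 ⇒ local maximum.
So the local maximum value is P(2) = 13/3.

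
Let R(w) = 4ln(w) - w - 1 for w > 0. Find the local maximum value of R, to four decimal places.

R'(w) = 4/w − 1 = 0 gives w = 4.
R''(w) = -4/w², which is negative for w > 0, so this is a local maximum.
R(4) = 4·ln(4) - 4 - 1 ≈ 0.5452.

0.5452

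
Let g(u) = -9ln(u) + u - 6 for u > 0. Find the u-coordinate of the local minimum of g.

9

g'(u) = -9/u + 1 = 0 gives u = 9.
g''(u) = 9/u², which is positive for u > 0, so this is a local minimum.
g(9) = -9·ln(9) + 9 - 6 ≈ -16.7750.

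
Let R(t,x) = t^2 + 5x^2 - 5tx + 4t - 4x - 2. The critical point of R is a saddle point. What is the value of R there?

∂R/∂t = 2t - 5x + 4 = 0 and ∂R/∂x = -5t + 10x - 4 = 0, so (t, x) = (4, 12/5).
The Hessian has R_{tt} = 2, R_{xx} = 10, R_{tx} = -5, giving D = -5 < 0, so the point is a saddle point.
R(4, 12/5) = 6/5.

6/5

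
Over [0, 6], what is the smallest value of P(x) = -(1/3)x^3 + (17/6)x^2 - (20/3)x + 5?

-5

Differentiating, P'(x) = -x^2 + (17/3)x - 20/3; which vanishes at x = 5/3 and x = 4.
Candidates: P(0) = 5; P(5/3) = 35/162; P(4) = 7/3; P(6) = -5.
The minimum over the interval is -5, attained at x = 6.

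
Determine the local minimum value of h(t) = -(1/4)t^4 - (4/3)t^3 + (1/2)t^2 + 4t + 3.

7/12

Critical points: h'(t) = -t^3 - 4t^2 + t + 4 vanishes at t = -4, -1, 1.
Second-derivative test with h''(t) = -3t^2 - 8t + 1: h''(-4) = -15 < 0 ⇒ local maximum; h''(-1) = 6 > 0 ⇒ local minimum; h''(1) = -10 < 0 ⇒ local maximum.
The local minimum is h(-1) = 7/12.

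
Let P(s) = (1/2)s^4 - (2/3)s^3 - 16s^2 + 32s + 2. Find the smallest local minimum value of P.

-634/3

P'(s) = 2s^3 - 2s^2 - 32s + 32. Setting P'(s) = 0 gives s ∈ {-4, 1, 4}.
Since P''(s) = 6s^2 - 4s - 32, we get P''(-4) = 80 > 0 ⇒ local minimum; P''(1) = -30 < 0 ⇒ local maximum; P''(4) = 48 > 0 ⇒ local minimum.
Thus P has its smallest local minimum at s = -4, with value -634/3.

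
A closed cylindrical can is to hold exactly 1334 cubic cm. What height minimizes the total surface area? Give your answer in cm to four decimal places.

11.9313

With radius r and height h, πr²h = 1334 so h = 1334/(πr²), and S(r) = 2πr² + 2πrh = 2πr² + 2·1334/r.
S'(r) = 4πr − 2·1334/r² = 0 ⇒ r³ = 1334/(2π), so r ≈ 5.9657 and h = 2r ≈ 11.9313.
S''(r) = 4π + 4·1334/r³ > 0, so this is the minimum; S ≈ 670.8392.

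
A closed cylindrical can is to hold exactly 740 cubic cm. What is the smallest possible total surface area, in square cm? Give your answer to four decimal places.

With radius r and height h, πr²h = 740 so h = 740/(πr²), and S(r) = 2πr² + 2πrh = 2πr² + 2·740/r.
S'(r) = 4πr − 2·740/r² = 0 ⇒ r³ = 740/(2π), so r ≈ 4.9017 and h = 2r ≈ 9.8035.
S''(r) = 4π + 4·740/r³ > 0, so this is the minimum; S ≈ 452.9000.

452.9000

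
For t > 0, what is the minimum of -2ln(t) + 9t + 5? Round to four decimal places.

h'(t) = -2/t + 9 = 0 gives t = 2/9.
h''(t) = 2/t², which is positive for t > 0, so this is a local minimum.
h(2/9) = -2·ln(2/9) + 2 + 5 ≈ 10.0082.

10.0082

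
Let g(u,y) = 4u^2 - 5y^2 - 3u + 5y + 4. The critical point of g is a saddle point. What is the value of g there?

∂g/∂u = 8u - 3 = 0 and ∂g/∂y = -10y + 5 = 0, so (u, y) = (3/8, 1/2).
The Hessian has g_{uu} = 8, g_{yy} = -10, g_{uy} = 0, giving D = -80 < 0, so the point is a saddle point.
g(3/8, 1/2) = 75/16.

75/16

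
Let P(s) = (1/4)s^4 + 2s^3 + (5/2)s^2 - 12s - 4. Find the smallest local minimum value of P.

-45/4

Critical points: P'(s) = s^3 + 6s^2 + 5s - 12 vanishes at s = -4, -3, 1.
P''(s) = 3s^2 + 12s + 5. P''(-4) = 5 > 0 ⇒ local minimum; P''(-3) = -4 < 0 ⇒ local maximum; P''(1) = 20 > 0 ⇒ local minimum.
The smallest local minimum is P(1) = -45/4.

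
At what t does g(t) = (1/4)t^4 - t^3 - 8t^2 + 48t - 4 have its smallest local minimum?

-4

Critical points: g'(t) = t^3 - 3t^2 - 16t + 48 vanishes at t = -4, 3, 4.
Since g''(t) = 3t^2 - 6t - 16, we get g''(-4) = 56 > 0 ⇒ local minimum; g''(3) = -7 < 0 ⇒ local maximum; g''(4) = 8 > 0 ⇒ local minimum.
The smallest local minimum is g(-4) = -196.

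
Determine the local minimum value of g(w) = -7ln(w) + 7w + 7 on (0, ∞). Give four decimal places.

g'(w) = -7/w + 7 = 0 gives w = 1.
g''(w) = 7/w², which is positive for w > 0, so this is a local minimum.
g(1) = -7·ln(1) + 7 + 7 ≈ 14.0000.

14.0000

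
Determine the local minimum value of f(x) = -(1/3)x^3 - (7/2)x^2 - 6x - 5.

-23

f'(x) = -x^2 - 7x - 6. Setting f'(x) = 0 gives x ∈ {-6, -1}.
f''(x) = -2x - 7. f''(-6) = 5 > 0 ⇒ local minimum; f''(-1) = -5 < 0 ⇒ local maximum.
So the local minimum value is f(-6) = -23.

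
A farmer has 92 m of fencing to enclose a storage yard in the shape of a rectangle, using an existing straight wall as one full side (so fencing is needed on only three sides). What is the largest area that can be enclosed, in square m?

Let the sides perpendicular to the wall have length x and the parallel side y, so 2x + y = 92 and the area is A = xy = x(92 − 2x).
A'(x) = 92 − 4x = 0 gives x = 23, and A''(x) = −4 < 0 confirms a maximum.
Then y = 92 − 2·23 = 46 and A = 1058.

1058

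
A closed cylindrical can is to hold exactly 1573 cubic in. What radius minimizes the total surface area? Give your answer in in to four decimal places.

6.3025

With radius r and height h, πr²h = 1573 so h = 1573/(πr²), and S(r) = 2πr² + 2πrh = 2πr² + 2·1573/r.
S'(r) = 4πr − 2·1573/r² = 0 ⇒ r³ = 1573/(2π), so r ≈ 6.3025 and h = 2r ≈ 12.6051.
S''(r) = 4π + 4·1573/r³ > 0, so this is the minimum; S ≈ 748.7446.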